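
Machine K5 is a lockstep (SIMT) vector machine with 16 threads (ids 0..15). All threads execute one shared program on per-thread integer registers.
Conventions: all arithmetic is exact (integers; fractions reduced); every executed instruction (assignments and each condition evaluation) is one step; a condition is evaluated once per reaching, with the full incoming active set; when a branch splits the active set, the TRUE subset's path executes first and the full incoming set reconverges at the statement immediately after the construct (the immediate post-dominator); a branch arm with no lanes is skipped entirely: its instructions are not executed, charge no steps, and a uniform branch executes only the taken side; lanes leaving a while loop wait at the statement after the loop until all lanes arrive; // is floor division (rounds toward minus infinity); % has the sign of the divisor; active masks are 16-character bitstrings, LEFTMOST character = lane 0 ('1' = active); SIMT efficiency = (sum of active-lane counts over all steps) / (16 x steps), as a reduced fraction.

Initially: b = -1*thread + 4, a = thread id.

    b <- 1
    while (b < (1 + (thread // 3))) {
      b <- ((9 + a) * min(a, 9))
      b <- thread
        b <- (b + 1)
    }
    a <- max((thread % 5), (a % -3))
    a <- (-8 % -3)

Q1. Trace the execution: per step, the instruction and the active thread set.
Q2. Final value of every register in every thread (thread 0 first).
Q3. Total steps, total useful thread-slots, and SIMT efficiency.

step 0: b <- 1                       1111111111111111
step 1: eval (b < (1 + (thread // 3))) 1111111111111111
step 2: b <- ((9 + a) * min(a, 9))   0001111111111111
step 3: b <- thread                  0001111111111111
step 4: b <- (b + 1)                 0001111111111111
step 5: eval (b < (1 + (thread // 3))) 0001111111111111
step 6: a <- max((thread % 5), (a % -3)) 1111111111111111
step 7: a <- (-8 % -3)               1111111111111111

Answer: 8 steps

b: 1,1,1,4,5,6,7,8,9,10,11,12,13,14,15,16
a: -2,-2,-2,-2,-2,-2,-2,-2,-2,-2,-2,-2,-2,-2,-2,-2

steps = 8; useful = 116; efficiency = 116/128 = 29/32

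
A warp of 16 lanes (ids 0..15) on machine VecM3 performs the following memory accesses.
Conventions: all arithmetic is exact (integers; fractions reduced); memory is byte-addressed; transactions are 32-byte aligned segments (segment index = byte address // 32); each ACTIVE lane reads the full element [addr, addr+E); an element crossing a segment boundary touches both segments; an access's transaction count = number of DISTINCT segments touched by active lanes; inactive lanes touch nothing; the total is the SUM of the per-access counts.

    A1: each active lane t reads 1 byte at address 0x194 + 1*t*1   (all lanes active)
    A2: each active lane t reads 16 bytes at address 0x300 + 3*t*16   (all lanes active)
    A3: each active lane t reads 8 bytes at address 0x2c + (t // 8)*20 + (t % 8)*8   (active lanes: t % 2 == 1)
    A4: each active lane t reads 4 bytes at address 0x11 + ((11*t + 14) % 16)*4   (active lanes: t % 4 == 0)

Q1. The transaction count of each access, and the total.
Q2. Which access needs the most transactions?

A1: 2 transactions
A2: 16 transactions
A3: 3 transactions
A4: 3 transactions

Answer: 2,16,3,3; total 24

Answer: A2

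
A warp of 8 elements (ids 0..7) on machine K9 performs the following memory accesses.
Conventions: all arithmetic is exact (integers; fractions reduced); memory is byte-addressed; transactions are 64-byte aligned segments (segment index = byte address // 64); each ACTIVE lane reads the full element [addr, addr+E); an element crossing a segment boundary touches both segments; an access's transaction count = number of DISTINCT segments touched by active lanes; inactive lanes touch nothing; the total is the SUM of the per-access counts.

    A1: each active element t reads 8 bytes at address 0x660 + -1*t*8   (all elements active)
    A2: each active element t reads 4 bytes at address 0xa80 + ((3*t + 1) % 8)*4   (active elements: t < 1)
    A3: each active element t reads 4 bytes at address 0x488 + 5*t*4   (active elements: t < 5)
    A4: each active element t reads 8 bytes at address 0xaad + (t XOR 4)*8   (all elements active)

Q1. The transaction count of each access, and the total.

A1: 2 transactions
A2: 1 transaction
A3: 2 transactions
A4: 2 transactions

Answer: 2,1,2,2; total 7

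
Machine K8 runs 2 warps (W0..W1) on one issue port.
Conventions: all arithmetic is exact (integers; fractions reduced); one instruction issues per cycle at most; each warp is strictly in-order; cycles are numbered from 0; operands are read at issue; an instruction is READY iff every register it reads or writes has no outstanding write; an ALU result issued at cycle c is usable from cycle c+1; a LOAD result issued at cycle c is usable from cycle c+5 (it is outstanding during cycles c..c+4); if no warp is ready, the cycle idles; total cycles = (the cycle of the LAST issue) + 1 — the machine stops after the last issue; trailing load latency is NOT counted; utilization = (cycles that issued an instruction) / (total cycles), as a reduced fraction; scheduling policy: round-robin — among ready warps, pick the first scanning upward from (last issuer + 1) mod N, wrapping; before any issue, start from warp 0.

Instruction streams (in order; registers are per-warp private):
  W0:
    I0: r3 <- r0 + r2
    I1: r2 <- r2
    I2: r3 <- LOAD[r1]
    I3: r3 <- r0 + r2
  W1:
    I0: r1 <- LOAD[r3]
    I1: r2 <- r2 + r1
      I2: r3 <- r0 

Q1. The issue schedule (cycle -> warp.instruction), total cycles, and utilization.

cycle 0: W0.I0
cycle 1: W1.I0
cycle 2: W0.I1
cycle 3: W0.I2
cycle 4: idle
cycle 5: idle
cycle 6: W1.I1
cycle 7: W1.I2
cycle 8: W0.I3

Answer: 9 cycles, utilization 7/9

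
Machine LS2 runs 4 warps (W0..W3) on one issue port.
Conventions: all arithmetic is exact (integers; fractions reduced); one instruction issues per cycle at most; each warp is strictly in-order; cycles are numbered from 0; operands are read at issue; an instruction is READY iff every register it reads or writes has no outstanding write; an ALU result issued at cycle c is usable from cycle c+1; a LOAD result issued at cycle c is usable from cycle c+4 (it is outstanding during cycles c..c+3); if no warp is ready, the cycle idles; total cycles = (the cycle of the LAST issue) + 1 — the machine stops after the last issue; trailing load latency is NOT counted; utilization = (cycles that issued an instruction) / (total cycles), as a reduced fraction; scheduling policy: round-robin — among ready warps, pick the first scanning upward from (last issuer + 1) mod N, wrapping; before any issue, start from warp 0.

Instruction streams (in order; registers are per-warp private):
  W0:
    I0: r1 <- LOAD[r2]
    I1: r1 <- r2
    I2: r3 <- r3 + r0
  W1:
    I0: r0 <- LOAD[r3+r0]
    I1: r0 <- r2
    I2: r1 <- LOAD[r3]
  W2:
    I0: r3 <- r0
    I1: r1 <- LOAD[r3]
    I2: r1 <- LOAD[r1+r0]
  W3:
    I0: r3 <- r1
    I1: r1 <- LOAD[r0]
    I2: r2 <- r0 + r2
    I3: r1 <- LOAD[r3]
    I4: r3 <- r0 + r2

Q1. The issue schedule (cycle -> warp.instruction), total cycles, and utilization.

cycle 0: W0.I0
cycle 1: W1.I0
cycle 2: W2.I0
cycle 3: W3.I0
cycle 4: W0.I1
cycle 5: W1.I1
cycle 6: W2.I1
cycle 7: W3.I1
cycle 8: W0.I2
cycle 9: W1.I2
cycle 10: W2.I2
cycle 11: W3.I2
cycle 12: W3.I3
cycle 13: W3.I4

Answer: 14 cycles, utilization 1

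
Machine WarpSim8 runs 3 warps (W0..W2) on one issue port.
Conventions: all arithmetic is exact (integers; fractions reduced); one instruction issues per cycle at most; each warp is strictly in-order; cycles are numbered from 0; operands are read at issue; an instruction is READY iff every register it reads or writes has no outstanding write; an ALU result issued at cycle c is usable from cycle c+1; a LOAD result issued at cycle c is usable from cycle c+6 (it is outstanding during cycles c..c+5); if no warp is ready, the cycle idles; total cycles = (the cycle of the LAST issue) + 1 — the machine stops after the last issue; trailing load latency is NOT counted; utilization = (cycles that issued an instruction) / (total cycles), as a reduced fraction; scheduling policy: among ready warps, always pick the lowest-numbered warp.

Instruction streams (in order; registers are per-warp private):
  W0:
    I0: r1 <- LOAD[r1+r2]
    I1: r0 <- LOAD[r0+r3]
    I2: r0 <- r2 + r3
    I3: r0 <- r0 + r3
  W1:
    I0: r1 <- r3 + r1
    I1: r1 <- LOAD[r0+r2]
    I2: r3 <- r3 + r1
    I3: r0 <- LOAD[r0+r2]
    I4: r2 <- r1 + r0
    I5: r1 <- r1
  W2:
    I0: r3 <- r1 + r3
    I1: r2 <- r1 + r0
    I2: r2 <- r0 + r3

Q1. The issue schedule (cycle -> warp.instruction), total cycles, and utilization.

cycle 0: W0.I0
cycle 1: W0.I1
cycle 2: W1.I0
cycle 3: W1.I1
cycle 4: W2.I0
cycle 5: W2.I1
cycle 6: W2.I2
cycle 7: W0.I2
cycle 8: W0.I3
cycle 9: W1.I2
cycle 10: W1.I3
cycle 11: idle
cycle 12: idle
cycle 13: idle
cycle 14: idle
cycle 15: idle
cycle 16: W1.I4
cycle 17: W1.I5

Answer: 18 cycles, utilization 13/18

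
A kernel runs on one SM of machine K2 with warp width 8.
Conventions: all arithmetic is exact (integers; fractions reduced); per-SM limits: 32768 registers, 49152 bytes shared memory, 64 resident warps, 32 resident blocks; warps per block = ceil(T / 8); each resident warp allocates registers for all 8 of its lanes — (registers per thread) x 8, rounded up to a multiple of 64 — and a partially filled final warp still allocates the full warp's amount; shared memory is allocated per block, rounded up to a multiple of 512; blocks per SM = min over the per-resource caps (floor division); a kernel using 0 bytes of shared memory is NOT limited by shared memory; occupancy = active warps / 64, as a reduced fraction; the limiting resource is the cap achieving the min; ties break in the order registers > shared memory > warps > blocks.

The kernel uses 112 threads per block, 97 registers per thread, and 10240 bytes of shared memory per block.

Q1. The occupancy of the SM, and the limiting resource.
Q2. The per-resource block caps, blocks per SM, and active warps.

Answer: occupancy 7/16, limited by registers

registers: 2 blocks
shared memory: 4 blocks
warps: 4 blocks
blocks: 32 blocks

Answer: 2 blocks, 28 active warps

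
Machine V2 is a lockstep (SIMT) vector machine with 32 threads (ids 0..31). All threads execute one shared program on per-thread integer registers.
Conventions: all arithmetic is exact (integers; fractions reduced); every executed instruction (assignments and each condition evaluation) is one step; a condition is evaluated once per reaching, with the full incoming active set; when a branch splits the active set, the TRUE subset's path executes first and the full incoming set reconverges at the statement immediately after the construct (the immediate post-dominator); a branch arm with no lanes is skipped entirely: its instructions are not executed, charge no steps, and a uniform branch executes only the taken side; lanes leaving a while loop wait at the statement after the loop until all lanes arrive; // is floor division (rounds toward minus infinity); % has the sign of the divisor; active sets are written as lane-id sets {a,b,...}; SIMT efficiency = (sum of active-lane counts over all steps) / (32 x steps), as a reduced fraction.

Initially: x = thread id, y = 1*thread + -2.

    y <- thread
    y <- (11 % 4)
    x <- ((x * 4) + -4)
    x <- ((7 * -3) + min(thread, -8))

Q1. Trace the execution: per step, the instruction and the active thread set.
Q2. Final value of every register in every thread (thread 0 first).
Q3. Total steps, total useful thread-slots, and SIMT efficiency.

step 0: y <- thread                  {0,1,2,3,4,5,6,7,8,9,10,11,12,13,14,15,16,17,18,19,20,21,22,23,24,25,26,27,28,29,30,31}
step 1: y <- (11 % 4)                {0,1,2,3,4,5,6,7,8,9,10,11,12,13,14,15,16,17,18,19,20,21,22,23,24,25,26,27,28,29,30,31}
step 2: x <- ((x * 4) + -4)          {0,1,2,3,4,5,6,7,8,9,10,11,12,13,14,15,16,17,18,19,20,21,22,23,24,25,26,27,28,29,30,31}
step 3: x <- ((7 * -3) + min(thread, -8)) {0,1,2,3,4,5,6,7,8,9,10,11,12,13,14,15,16,17,18,19,20,21,22,23,24,25,26,27,28,29,30,31}

Answer: 4 steps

x: -29,-29,-29,-29,-29,-29,-29,-29,-29,-29,-29,-29,-29,-29,-29,-29,-29,-29,-29,-29,-29,-29,-29,-29,-29,-29,-29,-29,-29,-29,-29,-29
y: 3,3,3,3,3,3,3,3,3,3,3,3,3,3,3,3,3,3,3,3,3,3,3,3,3,3,3,3,3,3,3,3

steps = 4; useful = 128; efficiency = 128/128 = 1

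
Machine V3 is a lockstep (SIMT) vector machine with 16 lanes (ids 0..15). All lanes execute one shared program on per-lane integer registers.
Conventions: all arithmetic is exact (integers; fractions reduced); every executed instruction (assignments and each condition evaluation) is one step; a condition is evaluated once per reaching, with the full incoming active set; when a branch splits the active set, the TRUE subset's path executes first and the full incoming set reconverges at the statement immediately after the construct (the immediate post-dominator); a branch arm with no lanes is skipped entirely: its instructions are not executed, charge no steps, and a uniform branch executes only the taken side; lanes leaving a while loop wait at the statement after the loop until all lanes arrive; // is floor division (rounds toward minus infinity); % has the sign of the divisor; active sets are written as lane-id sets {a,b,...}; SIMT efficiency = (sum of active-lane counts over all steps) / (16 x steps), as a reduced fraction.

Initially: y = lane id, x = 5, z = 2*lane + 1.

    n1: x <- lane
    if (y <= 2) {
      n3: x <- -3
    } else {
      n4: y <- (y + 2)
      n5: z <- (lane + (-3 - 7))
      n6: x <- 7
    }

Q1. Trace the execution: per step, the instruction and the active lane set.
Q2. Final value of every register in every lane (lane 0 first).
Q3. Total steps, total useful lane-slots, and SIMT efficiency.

step 0: x <- lane                    {0,1,2,3,4,5,6,7,8,9,10,11,12,13,14,15}
step 1: eval (y <= 2)                {0,1,2,3,4,5,6,7,8,9,10,11,12,13,14,15}
step 2: x <- -3                      {0,1,2}
step 3: y <- (y + 2)                 {3,4,5,6,7,8,9,10,11,12,13,14,15}
step 4: z <- (lane + (-3 - 7))       {3,4,5,6,7,8,9,10,11,12,13,14,15}
step 5: x <- 7                       {3,4,5,6,7,8,9,10,11,12,13,14,15}

Answer: 6 steps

y: 0,1,2,5,6,7,8,9,10,11,12,13,14,15,16,17
x: -3,-3,-3,7,7,7,7,7,7,7,7,7,7,7,7,7
z: 1,3,5,-7,-6,-5,-4,-3,-2,-1,0,1,2,3,4,5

steps = 6; useful = 74; efficiency = 74/96 = 37/48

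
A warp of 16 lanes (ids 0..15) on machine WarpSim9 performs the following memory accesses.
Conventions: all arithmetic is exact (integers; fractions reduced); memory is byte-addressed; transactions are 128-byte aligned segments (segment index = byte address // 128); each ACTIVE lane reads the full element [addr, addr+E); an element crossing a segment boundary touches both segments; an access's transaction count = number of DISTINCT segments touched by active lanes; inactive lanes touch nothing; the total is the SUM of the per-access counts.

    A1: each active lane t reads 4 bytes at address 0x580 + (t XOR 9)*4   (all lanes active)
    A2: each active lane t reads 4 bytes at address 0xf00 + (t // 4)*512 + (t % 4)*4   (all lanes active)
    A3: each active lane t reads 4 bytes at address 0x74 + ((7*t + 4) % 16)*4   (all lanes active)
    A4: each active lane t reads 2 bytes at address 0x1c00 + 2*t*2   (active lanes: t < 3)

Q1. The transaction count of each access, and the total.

A1: 1 transaction
A2: 4 transactions
A3: 2 transactions
A4: 1 transaction

Answer: 1,4,2,1; total 8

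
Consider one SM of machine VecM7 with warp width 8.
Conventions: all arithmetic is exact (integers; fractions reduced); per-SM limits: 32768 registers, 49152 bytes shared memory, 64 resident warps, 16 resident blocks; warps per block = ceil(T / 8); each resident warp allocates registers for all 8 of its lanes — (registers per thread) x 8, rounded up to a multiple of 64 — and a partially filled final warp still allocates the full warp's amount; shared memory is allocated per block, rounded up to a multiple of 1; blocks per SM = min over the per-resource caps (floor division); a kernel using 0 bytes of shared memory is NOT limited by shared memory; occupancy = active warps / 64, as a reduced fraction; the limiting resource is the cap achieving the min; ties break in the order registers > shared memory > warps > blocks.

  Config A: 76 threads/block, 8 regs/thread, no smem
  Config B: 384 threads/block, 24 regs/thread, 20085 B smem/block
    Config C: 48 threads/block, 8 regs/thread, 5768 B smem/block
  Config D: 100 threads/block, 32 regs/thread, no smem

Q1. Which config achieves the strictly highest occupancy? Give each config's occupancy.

occupancies: A 15/16, B 3/4, C 3/4, D 13/16

Answer: A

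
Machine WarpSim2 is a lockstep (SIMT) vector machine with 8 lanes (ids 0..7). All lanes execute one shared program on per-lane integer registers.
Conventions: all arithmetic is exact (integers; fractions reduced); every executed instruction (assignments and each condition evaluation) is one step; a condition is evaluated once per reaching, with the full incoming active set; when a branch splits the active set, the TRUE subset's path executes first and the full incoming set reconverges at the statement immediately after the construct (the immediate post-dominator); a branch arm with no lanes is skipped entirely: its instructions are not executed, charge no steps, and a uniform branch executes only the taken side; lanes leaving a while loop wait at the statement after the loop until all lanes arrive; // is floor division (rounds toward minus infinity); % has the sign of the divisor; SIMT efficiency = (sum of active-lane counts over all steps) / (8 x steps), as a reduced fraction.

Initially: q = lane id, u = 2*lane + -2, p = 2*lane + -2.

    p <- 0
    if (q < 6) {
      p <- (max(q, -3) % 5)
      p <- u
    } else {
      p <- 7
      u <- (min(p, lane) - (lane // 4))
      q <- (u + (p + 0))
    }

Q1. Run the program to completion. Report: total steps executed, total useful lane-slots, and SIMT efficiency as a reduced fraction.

Answer: 7 steps, 34 useful, 17/28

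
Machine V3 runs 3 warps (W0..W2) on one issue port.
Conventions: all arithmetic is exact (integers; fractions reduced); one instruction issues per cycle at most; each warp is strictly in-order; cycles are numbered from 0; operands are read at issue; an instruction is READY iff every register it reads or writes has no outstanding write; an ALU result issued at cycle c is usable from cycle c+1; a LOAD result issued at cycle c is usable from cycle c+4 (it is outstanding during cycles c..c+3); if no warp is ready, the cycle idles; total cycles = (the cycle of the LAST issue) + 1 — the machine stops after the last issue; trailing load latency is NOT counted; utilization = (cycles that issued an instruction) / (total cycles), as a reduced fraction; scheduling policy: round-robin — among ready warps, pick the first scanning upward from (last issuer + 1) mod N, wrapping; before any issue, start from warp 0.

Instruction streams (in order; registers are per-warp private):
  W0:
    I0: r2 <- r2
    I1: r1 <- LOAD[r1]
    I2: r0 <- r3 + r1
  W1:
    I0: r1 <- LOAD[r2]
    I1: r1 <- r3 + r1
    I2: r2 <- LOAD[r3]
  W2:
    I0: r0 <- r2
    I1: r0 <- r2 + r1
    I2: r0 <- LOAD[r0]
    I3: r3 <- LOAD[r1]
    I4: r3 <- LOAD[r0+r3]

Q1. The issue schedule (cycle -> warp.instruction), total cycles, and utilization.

cycle 0: W0.I0
cycle 1: W1.I0
cycle 2: W2.I0
cycle 3: W0.I1
cycle 4: W2.I1
cycle 5: W1.I1
cycle 6: W2.I2
cycle 7: W0.I2
cycle 8: W1.I2
cycle 9: W2.I3
cycle 10: idle
cycle 11: idle
cycle 12: idle
cycle 13: W2.I4

Answer: 14 cycles, utilization 11/14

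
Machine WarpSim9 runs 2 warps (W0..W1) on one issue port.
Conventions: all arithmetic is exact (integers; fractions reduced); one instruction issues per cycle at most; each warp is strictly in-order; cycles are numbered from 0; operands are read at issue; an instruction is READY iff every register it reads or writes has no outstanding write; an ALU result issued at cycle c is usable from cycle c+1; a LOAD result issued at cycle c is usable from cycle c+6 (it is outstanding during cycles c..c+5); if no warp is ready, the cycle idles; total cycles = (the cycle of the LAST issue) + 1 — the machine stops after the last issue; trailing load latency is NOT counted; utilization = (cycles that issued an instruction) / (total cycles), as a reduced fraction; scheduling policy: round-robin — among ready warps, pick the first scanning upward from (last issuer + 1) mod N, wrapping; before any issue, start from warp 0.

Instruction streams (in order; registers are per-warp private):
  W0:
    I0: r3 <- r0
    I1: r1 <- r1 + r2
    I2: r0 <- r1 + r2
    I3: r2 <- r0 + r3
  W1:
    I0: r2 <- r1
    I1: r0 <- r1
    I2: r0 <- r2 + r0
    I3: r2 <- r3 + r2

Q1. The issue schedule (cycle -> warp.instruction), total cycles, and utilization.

cycle 0: W0.I0
cycle 1: W1.I0
cycle 2: W0.I1
cycle 3: W1.I1
cycle 4: W0.I2
cycle 5: W1.I2
cycle 6: W0.I3
cycle 7: W1.I3

Answer: 8 cycles, utilization 1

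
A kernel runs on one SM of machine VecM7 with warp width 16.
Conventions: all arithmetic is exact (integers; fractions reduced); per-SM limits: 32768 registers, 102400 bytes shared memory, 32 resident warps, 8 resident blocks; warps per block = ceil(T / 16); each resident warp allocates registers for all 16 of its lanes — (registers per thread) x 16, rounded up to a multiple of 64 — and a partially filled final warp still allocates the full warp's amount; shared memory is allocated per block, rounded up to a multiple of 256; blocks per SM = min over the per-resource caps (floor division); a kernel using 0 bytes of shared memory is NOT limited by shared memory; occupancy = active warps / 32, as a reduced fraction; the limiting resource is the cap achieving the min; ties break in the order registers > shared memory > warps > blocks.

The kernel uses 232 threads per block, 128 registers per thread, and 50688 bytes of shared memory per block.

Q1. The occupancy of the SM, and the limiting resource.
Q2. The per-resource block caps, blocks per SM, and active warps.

Answer: occupancy 15/32, limited by registers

registers: 1 block
shared memory: 2 blocks
warps: 2 blocks
blocks: 8 blocks

Answer: 1 block, 15 active warps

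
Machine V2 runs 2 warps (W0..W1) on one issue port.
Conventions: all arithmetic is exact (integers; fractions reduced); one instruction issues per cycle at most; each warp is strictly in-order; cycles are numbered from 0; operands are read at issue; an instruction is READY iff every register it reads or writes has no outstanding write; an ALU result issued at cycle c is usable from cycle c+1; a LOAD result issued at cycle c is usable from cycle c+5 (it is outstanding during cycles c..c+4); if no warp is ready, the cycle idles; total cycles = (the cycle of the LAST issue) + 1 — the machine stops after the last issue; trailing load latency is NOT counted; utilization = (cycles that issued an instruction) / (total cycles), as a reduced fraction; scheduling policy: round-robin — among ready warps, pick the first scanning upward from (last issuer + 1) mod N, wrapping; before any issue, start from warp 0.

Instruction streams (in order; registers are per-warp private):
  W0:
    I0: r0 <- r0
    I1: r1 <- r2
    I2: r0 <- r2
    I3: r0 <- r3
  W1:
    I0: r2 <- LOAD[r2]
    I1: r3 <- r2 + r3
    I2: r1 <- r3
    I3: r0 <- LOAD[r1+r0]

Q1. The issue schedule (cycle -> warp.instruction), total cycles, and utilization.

cycle 0: W0.I0
cycle 1: W1.I0
cycle 2: W0.I1
cycle 3: W0.I2
cycle 4: W0.I3
cycle 5: idle
cycle 6: W1.I1
cycle 7: W1.I2
cycle 8: W1.I3

Answer: 9 cycles, utilization 8/9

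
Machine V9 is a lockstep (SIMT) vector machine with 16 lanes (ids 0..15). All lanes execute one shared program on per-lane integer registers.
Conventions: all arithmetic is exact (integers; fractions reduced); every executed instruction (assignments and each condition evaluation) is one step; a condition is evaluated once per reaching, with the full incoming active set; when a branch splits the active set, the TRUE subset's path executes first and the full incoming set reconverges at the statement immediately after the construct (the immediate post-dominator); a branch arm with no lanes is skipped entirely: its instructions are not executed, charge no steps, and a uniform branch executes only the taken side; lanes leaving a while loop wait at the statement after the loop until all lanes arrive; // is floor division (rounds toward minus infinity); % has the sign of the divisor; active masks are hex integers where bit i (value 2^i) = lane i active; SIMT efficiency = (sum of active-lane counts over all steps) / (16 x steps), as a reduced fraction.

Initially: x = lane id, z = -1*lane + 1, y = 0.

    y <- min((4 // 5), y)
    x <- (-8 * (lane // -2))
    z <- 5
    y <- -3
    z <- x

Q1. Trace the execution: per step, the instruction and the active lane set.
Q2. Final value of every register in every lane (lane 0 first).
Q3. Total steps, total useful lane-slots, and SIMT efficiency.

step 0: y <- min((4 // 5), y)        0xffff
step 1: x <- (-8 * (lane // -2))     0xffff
step 2: z <- 5                       0xffff
step 3: y <- -3                      0xffff
step 4: z <- x                       0xffff

Answer: 5 steps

x: 0,8,8,16,16,24,24,32,32,40,40,48,48,56,56,64
z: 0,8,8,16,16,24,24,32,32,40,40,48,48,56,56,64
y: -3,-3,-3,-3,-3,-3,-3,-3,-3,-3,-3,-3,-3,-3,-3,-3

steps = 5; useful = 80; efficiency = 80/80 = 1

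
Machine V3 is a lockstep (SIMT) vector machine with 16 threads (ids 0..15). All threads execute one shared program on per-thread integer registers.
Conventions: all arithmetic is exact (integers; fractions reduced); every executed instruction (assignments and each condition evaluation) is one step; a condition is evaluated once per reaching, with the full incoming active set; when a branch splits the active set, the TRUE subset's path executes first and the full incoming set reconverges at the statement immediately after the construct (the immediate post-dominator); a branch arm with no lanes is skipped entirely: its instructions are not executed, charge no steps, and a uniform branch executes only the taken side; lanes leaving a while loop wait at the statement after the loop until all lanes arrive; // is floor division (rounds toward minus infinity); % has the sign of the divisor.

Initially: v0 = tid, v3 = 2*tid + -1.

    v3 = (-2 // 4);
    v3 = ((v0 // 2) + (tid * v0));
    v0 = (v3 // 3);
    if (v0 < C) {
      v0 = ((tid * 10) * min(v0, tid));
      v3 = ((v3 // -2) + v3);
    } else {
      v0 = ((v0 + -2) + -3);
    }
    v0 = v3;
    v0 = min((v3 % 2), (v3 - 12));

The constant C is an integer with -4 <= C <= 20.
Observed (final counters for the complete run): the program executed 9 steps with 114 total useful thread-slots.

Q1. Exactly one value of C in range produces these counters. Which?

Answer: C = 1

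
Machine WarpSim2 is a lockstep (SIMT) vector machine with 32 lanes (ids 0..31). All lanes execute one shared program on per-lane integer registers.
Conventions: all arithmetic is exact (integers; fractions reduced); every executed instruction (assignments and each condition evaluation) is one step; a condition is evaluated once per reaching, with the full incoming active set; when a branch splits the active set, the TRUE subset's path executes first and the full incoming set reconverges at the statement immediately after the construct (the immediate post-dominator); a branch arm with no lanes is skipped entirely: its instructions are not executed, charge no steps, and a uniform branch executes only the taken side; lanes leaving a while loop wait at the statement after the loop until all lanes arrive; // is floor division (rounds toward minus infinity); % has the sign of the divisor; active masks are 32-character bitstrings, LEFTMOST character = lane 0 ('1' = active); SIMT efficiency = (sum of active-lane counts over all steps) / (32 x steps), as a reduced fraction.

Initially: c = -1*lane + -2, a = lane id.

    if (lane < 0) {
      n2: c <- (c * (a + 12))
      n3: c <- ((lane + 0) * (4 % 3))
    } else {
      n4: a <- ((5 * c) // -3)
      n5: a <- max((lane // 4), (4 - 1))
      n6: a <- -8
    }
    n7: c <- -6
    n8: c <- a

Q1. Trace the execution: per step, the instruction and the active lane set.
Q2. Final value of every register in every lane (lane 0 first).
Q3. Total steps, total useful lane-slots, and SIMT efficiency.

step 0: eval (lane < 0)              11111111111111111111111111111111
step 1: a <- ((5 * c) // -3)         11111111111111111111111111111111
step 2: a <- max((lane // 4), (4 - 1)) 11111111111111111111111111111111
step 3: a <- -8                      11111111111111111111111111111111
step 4: c <- -6                      11111111111111111111111111111111
step 5: c <- a                       11111111111111111111111111111111

Answer: 6 steps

c: -8,-8,-8,-8,-8,-8,-8,-8,-8,-8,-8,-8,-8,-8,-8,-8,-8,-8,-8,-8,-8,-8,-8,-8,-8,-8,-8,-8,-8,-8,-8,-8
a: -8,-8,-8,-8,-8,-8,-8,-8,-8,-8,-8,-8,-8,-8,-8,-8,-8,-8,-8,-8,-8,-8,-8,-8,-8,-8,-8,-8,-8,-8,-8,-8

steps = 6; useful = 192; efficiency = 192/192 = 1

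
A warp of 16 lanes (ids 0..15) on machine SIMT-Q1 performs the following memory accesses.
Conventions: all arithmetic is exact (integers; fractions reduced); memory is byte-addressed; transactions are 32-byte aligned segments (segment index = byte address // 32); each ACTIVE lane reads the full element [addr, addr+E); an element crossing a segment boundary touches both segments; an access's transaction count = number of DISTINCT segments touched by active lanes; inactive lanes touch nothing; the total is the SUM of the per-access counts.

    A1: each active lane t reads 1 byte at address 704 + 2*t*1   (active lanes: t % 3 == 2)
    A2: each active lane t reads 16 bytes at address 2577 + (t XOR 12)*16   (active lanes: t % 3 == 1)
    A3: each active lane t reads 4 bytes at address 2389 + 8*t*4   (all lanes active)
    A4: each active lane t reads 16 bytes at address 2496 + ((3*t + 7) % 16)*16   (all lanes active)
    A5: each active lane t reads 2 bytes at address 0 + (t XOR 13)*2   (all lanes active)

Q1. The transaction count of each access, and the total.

A1: 1 transaction
A2: 6 transactions
A3: 16 transactions
A4: 8 transactions
A5: 1 transaction

Answer: 1,6,16,8,1; total 32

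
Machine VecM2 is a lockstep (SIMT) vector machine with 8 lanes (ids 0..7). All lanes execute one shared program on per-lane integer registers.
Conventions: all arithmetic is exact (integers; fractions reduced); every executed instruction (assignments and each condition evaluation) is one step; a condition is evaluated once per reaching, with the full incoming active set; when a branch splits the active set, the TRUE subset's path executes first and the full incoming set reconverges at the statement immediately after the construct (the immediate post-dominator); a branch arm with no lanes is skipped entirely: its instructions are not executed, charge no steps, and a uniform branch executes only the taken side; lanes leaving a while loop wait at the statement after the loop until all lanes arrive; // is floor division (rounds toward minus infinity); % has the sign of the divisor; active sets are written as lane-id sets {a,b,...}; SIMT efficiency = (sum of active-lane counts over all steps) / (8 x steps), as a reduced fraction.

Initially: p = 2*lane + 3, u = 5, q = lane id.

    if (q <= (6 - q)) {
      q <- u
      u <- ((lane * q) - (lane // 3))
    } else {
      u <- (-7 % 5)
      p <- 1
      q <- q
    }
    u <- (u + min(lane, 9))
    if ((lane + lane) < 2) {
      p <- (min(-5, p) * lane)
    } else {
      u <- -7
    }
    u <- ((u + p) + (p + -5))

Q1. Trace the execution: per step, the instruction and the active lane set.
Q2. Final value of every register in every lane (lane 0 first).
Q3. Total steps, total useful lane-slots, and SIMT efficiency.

step 0: eval (q <= (6 - q))          {0,1,2,3,4,5,6,7}
step 1: q <- u                       {0,1,2,3}
step 2: u <- ((lane * q) - (lane // 3)) {0,1,2,3}
step 3: u <- (-7 % 5)                {4,5,6,7}
step 4: p <- 1                       {4,5,6,7}
step 5: q <- q                       {4,5,6,7}
step 6: u <- (u + min(lane, 9))      {0,1,2,3,4,5,6,7}
step 7: eval ((lane + lane) < 2)     {0,1,2,3,4,5,6,7}
step 8: p <- (min(-5, p) * lane)     {0}
step 9: u <- -7                      {1,2,3,4,5,6,7}
step 10: u <- ((u + p) + (p + -5))    {0,1,2,3,4,5,6,7}

Answer: 11 steps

p: 0,5,7,9,1,1,1,1
u: -5,-2,2,6,-10,-10,-10,-10
q: 5,5,5,5,4,5,6,7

steps = 11; useful = 60; efficiency = 60/88 = 15/22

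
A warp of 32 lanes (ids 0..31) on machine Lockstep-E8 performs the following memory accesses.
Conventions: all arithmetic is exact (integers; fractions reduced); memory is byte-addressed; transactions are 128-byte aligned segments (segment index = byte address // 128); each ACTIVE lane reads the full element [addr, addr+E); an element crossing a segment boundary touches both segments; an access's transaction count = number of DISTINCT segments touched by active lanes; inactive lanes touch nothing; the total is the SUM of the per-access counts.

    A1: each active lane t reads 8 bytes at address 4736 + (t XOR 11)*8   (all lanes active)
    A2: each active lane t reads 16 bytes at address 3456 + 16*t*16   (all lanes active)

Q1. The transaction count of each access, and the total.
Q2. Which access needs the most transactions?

A1: 2 transactions
A2: 32 transactions

Answer: 2,32; total 34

Answer: A2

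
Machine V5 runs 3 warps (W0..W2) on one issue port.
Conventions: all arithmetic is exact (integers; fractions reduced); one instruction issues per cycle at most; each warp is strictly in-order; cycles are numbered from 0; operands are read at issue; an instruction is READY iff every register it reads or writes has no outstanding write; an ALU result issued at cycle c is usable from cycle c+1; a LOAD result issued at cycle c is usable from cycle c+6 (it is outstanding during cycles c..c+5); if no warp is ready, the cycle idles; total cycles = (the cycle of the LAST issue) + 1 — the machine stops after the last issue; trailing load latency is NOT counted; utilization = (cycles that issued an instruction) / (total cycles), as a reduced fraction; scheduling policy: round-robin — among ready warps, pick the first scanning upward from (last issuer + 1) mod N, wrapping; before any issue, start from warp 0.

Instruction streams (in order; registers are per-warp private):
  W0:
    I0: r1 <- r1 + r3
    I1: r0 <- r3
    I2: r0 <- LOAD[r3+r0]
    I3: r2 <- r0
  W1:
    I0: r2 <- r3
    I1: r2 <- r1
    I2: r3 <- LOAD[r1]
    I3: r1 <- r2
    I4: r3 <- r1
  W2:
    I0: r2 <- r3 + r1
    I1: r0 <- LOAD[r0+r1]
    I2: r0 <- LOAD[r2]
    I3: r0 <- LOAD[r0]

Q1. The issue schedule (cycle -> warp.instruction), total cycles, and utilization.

cycle 0: W0.I0
cycle 1: W1.I0
cycle 2: W2.I0
cycle 3: W0.I1
cycle 4: W1.I1
cycle 5: W2.I1
cycle 6: W0.I2
cycle 7: W1.I2
cycle 8: W1.I3
cycle 9: idle
cycle 10: idle
cycle 11: W2.I2
cycle 12: W0.I3
cycle 13: W1.I4
cycle 14: idle
cycle 15: idle
cycle 16: idle
cycle 17: W2.I3

Answer: 18 cycles, utilization 13/18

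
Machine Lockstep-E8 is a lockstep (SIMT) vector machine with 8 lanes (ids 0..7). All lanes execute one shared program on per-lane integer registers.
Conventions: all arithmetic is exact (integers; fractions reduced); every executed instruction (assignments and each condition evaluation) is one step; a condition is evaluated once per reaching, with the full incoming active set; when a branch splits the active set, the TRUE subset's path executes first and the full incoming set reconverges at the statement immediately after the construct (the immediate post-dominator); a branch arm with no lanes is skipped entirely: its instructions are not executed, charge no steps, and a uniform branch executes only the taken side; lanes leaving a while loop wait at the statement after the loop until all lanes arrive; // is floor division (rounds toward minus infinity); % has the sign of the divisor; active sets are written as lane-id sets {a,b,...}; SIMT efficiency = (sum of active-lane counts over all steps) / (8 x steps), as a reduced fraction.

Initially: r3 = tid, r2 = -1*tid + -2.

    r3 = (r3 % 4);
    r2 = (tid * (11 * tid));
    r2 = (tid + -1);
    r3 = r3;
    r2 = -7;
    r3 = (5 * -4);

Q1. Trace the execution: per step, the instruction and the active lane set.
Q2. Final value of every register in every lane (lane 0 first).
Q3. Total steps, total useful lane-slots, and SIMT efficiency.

step 0: r3 <- (r3 % 4)               {0,1,2,3,4,5,6,7}
step 1: r2 <- (tid * (11 * tid))     {0,1,2,3,4,5,6,7}
step 2: r2 <- (tid + -1)             {0,1,2,3,4,5,6,7}
step 3: r3 <- r3                     {0,1,2,3,4,5,6,7}
step 4: r2 <- -7                     {0,1,2,3,4,5,6,7}
step 5: r3 <- (5 * -4)               {0,1,2,3,4,5,6,7}

Answer: 6 steps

r3: -20,-20,-20,-20,-20,-20,-20,-20
r2: -7,-7,-7,-7,-7,-7,-7,-7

steps = 6; useful = 48; efficiency = 48/48 = 1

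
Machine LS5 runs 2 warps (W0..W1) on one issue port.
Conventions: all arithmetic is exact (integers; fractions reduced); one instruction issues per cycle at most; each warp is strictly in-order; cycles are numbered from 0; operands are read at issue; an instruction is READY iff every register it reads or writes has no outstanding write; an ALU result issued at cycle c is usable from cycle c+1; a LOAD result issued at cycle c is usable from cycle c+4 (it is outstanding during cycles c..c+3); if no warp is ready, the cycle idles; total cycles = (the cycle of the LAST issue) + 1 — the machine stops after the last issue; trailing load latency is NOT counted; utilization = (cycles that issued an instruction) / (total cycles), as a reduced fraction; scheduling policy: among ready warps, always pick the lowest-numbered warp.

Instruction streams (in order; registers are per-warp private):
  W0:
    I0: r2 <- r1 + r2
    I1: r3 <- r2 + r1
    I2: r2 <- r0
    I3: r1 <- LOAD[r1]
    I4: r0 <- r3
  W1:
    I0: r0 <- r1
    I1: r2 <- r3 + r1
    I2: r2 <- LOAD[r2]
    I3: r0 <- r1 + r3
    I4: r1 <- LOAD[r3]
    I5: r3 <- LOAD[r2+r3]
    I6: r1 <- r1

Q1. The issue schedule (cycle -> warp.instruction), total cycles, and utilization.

cycle 0: W0.I0
cycle 1: W0.I1
cycle 2: W0.I2
cycle 3: W0.I3
cycle 4: W0.I4
cycle 5: W1.I0
cycle 6: W1.I1
cycle 7: W1.I2
cycle 8: W1.I3
cycle 9: W1.I4
cycle 10: idle
cycle 11: W1.I5
cycle 12: idle
cycle 13: W1.I6

Answer: 14 cycles, utilization 6/7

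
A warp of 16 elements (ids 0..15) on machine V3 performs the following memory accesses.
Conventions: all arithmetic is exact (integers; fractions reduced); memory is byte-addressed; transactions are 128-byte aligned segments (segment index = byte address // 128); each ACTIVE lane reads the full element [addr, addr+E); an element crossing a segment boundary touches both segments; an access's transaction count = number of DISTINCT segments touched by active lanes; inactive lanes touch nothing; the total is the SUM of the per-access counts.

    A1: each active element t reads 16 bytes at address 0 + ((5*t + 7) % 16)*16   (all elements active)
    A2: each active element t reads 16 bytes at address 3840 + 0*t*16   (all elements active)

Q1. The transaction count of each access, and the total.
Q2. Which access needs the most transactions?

A1: 2 transactions
A2: 1 transaction

Answer: 2,1; total 3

Answer: A1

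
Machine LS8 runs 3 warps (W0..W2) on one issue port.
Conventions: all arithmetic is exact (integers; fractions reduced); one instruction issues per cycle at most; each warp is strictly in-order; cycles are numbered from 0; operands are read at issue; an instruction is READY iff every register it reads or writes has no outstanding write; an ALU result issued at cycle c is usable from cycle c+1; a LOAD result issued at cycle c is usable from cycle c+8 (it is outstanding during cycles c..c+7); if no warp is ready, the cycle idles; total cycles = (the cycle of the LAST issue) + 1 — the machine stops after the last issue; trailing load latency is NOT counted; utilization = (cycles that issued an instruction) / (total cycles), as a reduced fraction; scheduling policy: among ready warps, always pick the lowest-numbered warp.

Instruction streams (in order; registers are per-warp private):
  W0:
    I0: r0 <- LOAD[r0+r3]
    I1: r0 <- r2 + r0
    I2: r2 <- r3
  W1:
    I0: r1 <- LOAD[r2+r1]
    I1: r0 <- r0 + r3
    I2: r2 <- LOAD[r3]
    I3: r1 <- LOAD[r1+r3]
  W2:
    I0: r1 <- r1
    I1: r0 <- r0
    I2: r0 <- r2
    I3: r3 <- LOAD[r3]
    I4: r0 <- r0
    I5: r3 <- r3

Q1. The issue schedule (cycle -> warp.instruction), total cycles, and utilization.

cycle 0: W0.I0
cycle 1: W1.I0
cycle 2: W1.I1
cycle 3: W1.I2
cycle 4: W2.I0
cycle 5: W2.I1
cycle 6: W2.I2
cycle 7: W2.I3
cycle 8: W0.I1
cycle 9: W0.I2
cycle 10: W1.I3
cycle 11: W2.I4
cycle 12: idle
cycle 13: idle
cycle 14: idle
cycle 15: W2.I5

Answer: 16 cycles, utilization 13/16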